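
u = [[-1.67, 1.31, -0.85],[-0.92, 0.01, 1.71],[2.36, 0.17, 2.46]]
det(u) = 8.849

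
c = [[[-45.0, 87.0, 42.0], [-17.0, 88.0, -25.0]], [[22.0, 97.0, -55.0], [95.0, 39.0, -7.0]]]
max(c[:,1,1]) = 88.0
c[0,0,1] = 87.0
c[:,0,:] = [[-45.0, 87.0, 42.0], [22.0, 97.0, -55.0]]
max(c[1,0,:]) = 97.0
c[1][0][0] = 22.0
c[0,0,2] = 42.0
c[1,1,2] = -7.0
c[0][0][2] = 42.0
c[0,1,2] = -25.0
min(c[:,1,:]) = -25.0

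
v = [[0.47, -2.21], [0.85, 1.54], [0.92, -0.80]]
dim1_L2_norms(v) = [2.26, 1.76, 1.22]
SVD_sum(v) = [[0.17, -2.23], [-0.11, 1.47], [0.07, -0.86]] + [[0.30, 0.02], [0.96, 0.07], [0.85, 0.06]]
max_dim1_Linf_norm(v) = 2.21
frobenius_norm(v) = 3.11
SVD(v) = [[0.8, 0.23], [-0.52, 0.73], [0.31, 0.65]] @ diag([2.8162057659515334, 1.3245697731042096]) @ [[0.08, -1.00], [1.00, 0.08]]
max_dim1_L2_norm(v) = 2.26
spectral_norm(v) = 2.82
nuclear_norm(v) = 4.14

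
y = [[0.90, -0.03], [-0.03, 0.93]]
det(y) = 0.84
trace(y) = 1.83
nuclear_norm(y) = 1.83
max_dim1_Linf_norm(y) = 0.93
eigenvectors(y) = [[-0.85, 0.53], [-0.53, -0.85]]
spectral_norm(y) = 0.95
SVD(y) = [[-0.53, 0.85], [0.85, 0.53]] @ diag([0.9485410196624968, 0.8814589803375033]) @ [[-0.53,0.85], [0.85,0.53]]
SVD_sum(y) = [[0.26, -0.42],[-0.42, 0.69]] + [[0.64, 0.39], [0.39, 0.24]]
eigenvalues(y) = [0.88, 0.95]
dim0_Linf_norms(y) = [0.9, 0.93]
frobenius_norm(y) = 1.29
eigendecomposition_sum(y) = [[0.64, 0.39], [0.39, 0.24]] + [[0.26, -0.42], [-0.42, 0.69]]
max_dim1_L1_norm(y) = 0.96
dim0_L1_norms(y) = [0.93, 0.96]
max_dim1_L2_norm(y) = 0.93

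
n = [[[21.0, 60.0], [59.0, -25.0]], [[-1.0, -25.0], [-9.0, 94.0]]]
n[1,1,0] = -9.0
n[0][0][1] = 60.0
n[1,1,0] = -9.0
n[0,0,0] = 21.0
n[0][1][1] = -25.0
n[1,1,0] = -9.0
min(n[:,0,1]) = -25.0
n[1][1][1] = 94.0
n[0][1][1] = -25.0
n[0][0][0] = 21.0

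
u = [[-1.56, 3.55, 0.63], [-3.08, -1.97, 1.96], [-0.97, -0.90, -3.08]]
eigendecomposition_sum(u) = [[(-0.59+1.69j),1.68+0.92j,(0.95-0.44j)],  [(-1.7-0.57j),-0.90+1.70j,(0.46+0.95j)],  [(-0.08-0.6j),(-0.65-0.02j),-0.22+0.28j]] + [[(-0.59-1.69j), 1.68-0.92j, 0.95+0.44j], [(-1.7+0.57j), -0.90-1.70j, (0.46-0.95j)], [-0.08+0.60j, (-0.65+0.02j), (-0.22-0.28j)]] + [[-0.39+0.00j, (0.19-0j), -1.27+0.00j], [(0.32-0j), -0.16+0.00j, 1.05-0.00j], [-0.81+0.00j, (0.4-0j), -2.64+0.00j]]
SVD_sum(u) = [[0.88, 2.75, -0.09], [-0.87, -2.74, 0.09], [-0.32, -1.00, 0.03]] + [[-1.36, 0.49, 1.68], [-1.80, 0.65, 2.23], [1.19, -0.43, -1.47]] + [[-1.07, 0.31, -0.96], [-0.4, 0.12, -0.36], [-1.84, 0.53, -1.65]]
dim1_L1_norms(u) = [5.74, 7.01, 4.95]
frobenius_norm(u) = 6.62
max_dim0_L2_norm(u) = 4.16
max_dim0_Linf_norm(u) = 3.55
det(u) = -52.10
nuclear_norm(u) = 11.34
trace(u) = -6.61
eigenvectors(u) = [[(-0.01+0.69j), -0.01-0.69j, 0.41+0.00j], [(-0.69+0j), -0.69-0.00j, (-0.34+0j)], [(-0.1-0.21j), (-0.1+0.21j), (0.85+0j)]]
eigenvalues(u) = [(-1.71+3.66j), (-1.71-3.66j), (-3.19+0j)]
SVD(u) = [[-0.69, 0.53, -0.49],  [0.68, 0.71, -0.19],  [0.25, -0.47, -0.85]] @ diag([4.207210216434084, 4.162792510089505, 2.9748513765691578]) @ [[-0.30, -0.95, 0.03], [-0.61, 0.22, 0.76], [0.73, -0.21, 0.65]]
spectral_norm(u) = 4.21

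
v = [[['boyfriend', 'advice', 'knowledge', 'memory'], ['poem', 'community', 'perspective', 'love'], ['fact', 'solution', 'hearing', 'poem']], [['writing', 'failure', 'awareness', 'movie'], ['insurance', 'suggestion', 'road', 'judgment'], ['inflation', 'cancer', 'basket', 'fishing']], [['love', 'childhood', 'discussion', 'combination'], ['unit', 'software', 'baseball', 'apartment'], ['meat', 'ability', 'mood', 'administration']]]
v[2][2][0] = 'meat'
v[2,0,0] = 'love'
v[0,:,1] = ['advice', 'community', 'solution']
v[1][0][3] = 'movie'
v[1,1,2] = 'road'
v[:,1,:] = [['poem', 'community', 'perspective', 'love'], ['insurance', 'suggestion', 'road', 'judgment'], ['unit', 'software', 'baseball', 'apartment']]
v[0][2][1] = 'solution'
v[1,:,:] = [['writing', 'failure', 'awareness', 'movie'], ['insurance', 'suggestion', 'road', 'judgment'], ['inflation', 'cancer', 'basket', 'fishing']]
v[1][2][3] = 'fishing'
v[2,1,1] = 'software'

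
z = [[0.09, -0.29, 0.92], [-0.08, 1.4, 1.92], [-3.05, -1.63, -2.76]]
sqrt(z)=[[1.31,0.18,0.77], [0.84,1.54,1.08], [-2.3,-1.04,-0.36]]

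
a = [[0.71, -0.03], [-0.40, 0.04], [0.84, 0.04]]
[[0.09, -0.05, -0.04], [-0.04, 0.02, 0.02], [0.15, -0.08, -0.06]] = a @[[0.15, -0.08, -0.06],[0.52, -0.28, -0.21]]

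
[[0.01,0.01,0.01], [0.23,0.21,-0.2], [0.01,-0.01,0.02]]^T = [[0.01, 0.23, 0.01], [0.01, 0.21, -0.01], [0.01, -0.20, 0.02]]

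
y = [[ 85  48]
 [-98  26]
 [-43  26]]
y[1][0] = -98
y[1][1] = 26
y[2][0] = -43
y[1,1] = 26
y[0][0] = 85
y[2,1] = 26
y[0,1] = 48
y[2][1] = 26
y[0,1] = 48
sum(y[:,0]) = -56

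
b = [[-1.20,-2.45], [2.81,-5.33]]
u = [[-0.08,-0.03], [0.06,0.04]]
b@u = [[-0.05, -0.06],  [-0.54, -0.3]]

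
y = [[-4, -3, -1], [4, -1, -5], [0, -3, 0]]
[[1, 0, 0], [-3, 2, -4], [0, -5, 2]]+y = [[-3, -3, -1], [1, 1, -9], [0, -8, 2]]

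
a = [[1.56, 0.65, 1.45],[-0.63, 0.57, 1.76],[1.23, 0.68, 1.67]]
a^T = [[1.56, -0.63, 1.23],  [0.65, 0.57, 0.68],  [1.45, 1.76, 1.67]]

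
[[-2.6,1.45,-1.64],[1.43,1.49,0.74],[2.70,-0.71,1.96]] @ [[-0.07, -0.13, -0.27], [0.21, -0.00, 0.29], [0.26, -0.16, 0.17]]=[[0.06, 0.6, 0.84], [0.41, -0.30, 0.17], [0.17, -0.66, -0.60]]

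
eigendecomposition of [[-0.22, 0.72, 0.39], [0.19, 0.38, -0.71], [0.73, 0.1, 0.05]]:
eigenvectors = [[-0.74+0.00j,  -0.25+0.45j,  (-0.25-0.45j)], [0.41+0.00j,  -0.63+0.00j,  -0.63-0.00j], [(0.53+0j),  (0.09+0.57j),  0.09-0.57j]]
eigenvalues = [(-0.89+0j), (0.55+0.51j), (0.55-0.51j)]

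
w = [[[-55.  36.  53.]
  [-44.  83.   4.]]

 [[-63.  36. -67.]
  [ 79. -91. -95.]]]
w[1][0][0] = -63.0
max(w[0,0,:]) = 53.0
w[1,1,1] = -91.0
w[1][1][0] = 79.0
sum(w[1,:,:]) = -201.0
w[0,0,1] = 36.0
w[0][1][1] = 83.0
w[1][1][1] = -91.0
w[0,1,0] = -44.0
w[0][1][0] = -44.0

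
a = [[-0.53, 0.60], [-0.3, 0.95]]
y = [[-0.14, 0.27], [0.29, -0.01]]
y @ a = [[-0.01, 0.17], [-0.15, 0.16]]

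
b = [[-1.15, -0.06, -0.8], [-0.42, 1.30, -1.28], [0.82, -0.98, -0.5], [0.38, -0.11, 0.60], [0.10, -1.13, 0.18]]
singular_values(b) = [2.44, 1.42, 1.12]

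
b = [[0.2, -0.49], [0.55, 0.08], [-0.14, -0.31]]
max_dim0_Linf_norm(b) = 0.55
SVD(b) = [[-0.63, 0.63], [-0.78, -0.51], [0.01, 0.59]] @ diag([0.6056006687375677, 0.5813328048756675]) @ [[-0.92, 0.4],[-0.40, -0.92]]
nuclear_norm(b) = 1.19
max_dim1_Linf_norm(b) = 0.55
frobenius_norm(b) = 0.84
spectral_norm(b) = 0.61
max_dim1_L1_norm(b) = 0.69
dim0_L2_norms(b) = [0.6, 0.59]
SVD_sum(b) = [[0.35,-0.15],[0.43,-0.19],[-0.0,0.00]] + [[-0.15, -0.34], [0.12, 0.27], [-0.14, -0.31]]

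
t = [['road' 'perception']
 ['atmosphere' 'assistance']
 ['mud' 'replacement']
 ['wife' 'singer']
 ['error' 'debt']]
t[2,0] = 'mud'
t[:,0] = ['road', 'atmosphere', 'mud', 'wife', 'error']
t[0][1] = 'perception'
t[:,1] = ['perception', 'assistance', 'replacement', 'singer', 'debt']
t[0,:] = ['road', 'perception']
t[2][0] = 'mud'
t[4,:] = ['error', 'debt']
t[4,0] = 'error'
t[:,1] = ['perception', 'assistance', 'replacement', 'singer', 'debt']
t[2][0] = 'mud'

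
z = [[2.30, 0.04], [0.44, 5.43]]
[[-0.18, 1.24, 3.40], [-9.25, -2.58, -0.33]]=z @ [[-0.05, 0.55, 1.48], [-1.70, -0.52, -0.18]]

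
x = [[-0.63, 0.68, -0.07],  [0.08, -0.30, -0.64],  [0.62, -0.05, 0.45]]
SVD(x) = [[-0.81, 0.28, 0.51], [0.06, -0.83, 0.55], [0.58, 0.48, 0.66]] @ diag([1.0978062437492067, 0.8405851285804534, 0.2187192099351144]) @ [[0.80, -0.55, 0.26], [0.06, 0.50, 0.87], [0.60, 0.67, -0.43]]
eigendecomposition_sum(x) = [[(-0.55+0j), 0.57+0.00j, (0.23+0j)], [(0.3-0j), (-0.32-0j), (-0.13-0j)], [(0.25-0j), (-0.26-0j), (-0.11-0j)]] + [[-0.04+0.14j, 0.05+0.13j, (-0.15+0.16j)], [(-0.11+0.16j), 0.01+0.18j, -0.26+0.13j], [(0.18-0.05j), 0.11-0.14j, (0.28+0.06j)]] + [[(-0.04-0.14j), 0.05-0.13j, -0.15-0.16j],[(-0.11-0.16j), 0.01-0.18j, (-0.26-0.13j)],[(0.18+0.05j), (0.11+0.14j), 0.28-0.06j]]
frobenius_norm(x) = 1.40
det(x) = -0.20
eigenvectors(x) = [[0.81+0.00j, (0.45-0.16j), (0.45+0.16j)], [(-0.45+0j), 0.62+0.00j, (0.62-0j)], [-0.37+0.00j, -0.48-0.39j, -0.48+0.39j]]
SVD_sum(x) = [[-0.71,0.49,-0.23], [0.05,-0.03,0.02], [0.51,-0.35,0.16]] + [[0.01, 0.12, 0.21], [-0.04, -0.35, -0.6], [0.03, 0.20, 0.35]] + [[0.07,0.08,-0.05], [0.07,0.08,-0.05], [0.09,0.10,-0.06]]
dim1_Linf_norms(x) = [0.68, 0.64, 0.62]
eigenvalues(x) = [(-0.97+0j), (0.25+0.38j), (0.25-0.38j)]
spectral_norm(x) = 1.10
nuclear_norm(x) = 2.16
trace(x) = -0.48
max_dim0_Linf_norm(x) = 0.68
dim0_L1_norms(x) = [1.33, 1.03, 1.16]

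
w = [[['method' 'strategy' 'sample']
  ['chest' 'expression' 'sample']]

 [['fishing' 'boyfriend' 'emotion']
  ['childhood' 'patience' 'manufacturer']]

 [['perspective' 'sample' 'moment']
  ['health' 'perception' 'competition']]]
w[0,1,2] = 'sample'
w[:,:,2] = [['sample', 'sample'], ['emotion', 'manufacturer'], ['moment', 'competition']]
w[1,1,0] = 'childhood'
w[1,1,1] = 'patience'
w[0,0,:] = ['method', 'strategy', 'sample']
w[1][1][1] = 'patience'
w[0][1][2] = 'sample'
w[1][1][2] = 'manufacturer'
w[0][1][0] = 'chest'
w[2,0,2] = 'moment'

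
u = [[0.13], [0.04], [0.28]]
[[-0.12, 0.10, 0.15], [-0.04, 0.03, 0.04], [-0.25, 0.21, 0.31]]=u @ [[-0.89, 0.76, 1.12]]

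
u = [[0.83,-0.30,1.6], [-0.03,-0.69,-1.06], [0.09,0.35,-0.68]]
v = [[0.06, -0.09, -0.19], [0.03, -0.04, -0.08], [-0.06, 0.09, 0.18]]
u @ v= [[-0.06,0.08,0.15], [0.04,-0.07,-0.13], [0.06,-0.08,-0.17]]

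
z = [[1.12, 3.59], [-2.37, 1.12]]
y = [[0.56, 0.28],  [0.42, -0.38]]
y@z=[[-0.04, 2.32], [1.37, 1.08]]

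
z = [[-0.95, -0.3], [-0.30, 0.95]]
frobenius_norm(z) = 1.41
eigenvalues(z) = [-1.0, 1.0]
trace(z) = 0.00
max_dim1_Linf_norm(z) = 0.95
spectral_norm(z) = 1.00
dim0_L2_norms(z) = [1.0, 1.0]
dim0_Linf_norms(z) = [0.95, 0.95]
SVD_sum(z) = [[-0.95, 0.0], [-0.3, 0.0]] + [[0.0, -0.30], [0.00, 0.95]]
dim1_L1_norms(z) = [1.25, 1.25]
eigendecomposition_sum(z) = [[-0.97, -0.15],[-0.15, -0.02]] + [[0.02,-0.15], [-0.15,0.97]]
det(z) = -0.99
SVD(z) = [[-0.95,-0.30], [-0.3,0.95]] @ diag([0.9962429422585637, 0.9962429422585637]) @ [[1.00, 0.0], [0.0, 1.0]]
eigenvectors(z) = [[-0.99, 0.15], [-0.15, -0.99]]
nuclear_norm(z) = 1.99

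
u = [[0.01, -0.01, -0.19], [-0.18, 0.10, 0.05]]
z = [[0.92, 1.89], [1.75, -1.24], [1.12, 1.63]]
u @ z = [[-0.22, -0.28], [0.07, -0.38]]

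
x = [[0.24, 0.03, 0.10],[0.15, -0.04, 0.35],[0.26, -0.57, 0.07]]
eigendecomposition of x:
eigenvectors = [[(-0.9+0j), 0.12+0.13j, (0.12-0.13j)], [-0.42+0.00j, -0.03+0.61j, -0.03-0.61j], [0.04+0.00j, -0.77+0.00j, (-0.77-0j)]]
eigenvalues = [(0.25+0j), (0.01+0.41j), (0.01-0.41j)]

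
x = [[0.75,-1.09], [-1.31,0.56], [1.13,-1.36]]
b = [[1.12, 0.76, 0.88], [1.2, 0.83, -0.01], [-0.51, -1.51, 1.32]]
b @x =[[0.84, -1.99], [-0.2, -0.83], [3.09, -2.08]]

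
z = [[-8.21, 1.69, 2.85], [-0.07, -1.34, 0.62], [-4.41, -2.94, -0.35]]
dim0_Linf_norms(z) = [8.21, 2.94, 2.85]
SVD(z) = [[-0.9, -0.41, 0.10], [-0.02, 0.27, 0.96], [-0.43, 0.87, -0.25]] @ diag([9.62410289028567, 3.876074365928478, 1.0651249067537394]) @ [[0.97, -0.03, -0.25], [-0.11, -0.93, -0.34], [0.23, -0.36, 0.91]]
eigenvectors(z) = [[(-0.82+0j), (0.33-0.16j), 0.33+0.16j], [(0.06+0j), -0.06-0.28j, (-0.06+0.28j)], [(-0.57+0j), 0.88+0.00j, 0.88-0.00j]]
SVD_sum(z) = [[-8.42,  0.23,  2.21], [-0.18,  0.00,  0.05], [-3.96,  0.11,  1.04]] + [[0.18, 1.50, 0.55], [-0.12, -0.98, -0.36], [-0.39, -3.14, -1.15]] + [[0.02, -0.04, 0.09],  [0.23, -0.37, 0.93],  [-0.06, 0.1, -0.24]]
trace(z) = -9.90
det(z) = -39.73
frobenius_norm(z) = 10.43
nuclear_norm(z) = 14.57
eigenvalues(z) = [(-6.34+0j), (-1.78+1.76j), (-1.78-1.76j)]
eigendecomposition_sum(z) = [[-8.43+0.00j, (4.92-0j), 3.51+0.00j], [(0.62-0j), (-0.36+0j), -0.26-0.00j], [-5.91+0.00j, 3.45-0.00j, 2.46+0.00j]] + [[(0.11-0.48j), -1.61-0.25j, -0.33+0.65j],  [-0.34-0.17j, -0.49+1.18j, 0.44+0.37j],  [0.75-0.90j, (-3.19-2.27j), -1.40+1.05j]] + [[0.11+0.48j, -1.61+0.25j, (-0.33-0.65j)],[-0.34+0.17j, -0.49-1.18j, (0.44-0.37j)],[0.75+0.90j, (-3.19+2.27j), -1.40-1.05j]]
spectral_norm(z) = 9.62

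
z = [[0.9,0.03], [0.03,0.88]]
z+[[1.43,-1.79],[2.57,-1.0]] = [[2.33, -1.76],[2.6, -0.12]]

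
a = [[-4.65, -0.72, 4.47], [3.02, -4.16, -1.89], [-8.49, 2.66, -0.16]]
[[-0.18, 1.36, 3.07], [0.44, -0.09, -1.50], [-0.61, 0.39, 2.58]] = a@ [[0.05, -0.09, -0.32], [-0.07, -0.13, -0.03], [0.00, 0.19, 0.35]]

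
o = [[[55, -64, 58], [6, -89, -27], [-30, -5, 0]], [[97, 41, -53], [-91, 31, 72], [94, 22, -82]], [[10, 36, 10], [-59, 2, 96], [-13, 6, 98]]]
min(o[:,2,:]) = -82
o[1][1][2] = 72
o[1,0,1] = 41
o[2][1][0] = -59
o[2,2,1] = 6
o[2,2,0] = -13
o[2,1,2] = 96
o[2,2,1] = 6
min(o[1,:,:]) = -91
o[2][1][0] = -59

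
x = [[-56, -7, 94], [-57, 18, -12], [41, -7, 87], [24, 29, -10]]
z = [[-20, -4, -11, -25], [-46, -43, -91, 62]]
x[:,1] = [-7, 18, -7, 29]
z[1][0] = -46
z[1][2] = -91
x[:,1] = [-7, 18, -7, 29]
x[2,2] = 87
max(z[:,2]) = -11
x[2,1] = -7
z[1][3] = 62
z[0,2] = -11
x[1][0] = -57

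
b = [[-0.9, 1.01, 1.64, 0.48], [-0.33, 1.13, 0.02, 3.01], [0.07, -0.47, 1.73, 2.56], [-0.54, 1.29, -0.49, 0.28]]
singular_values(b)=[4.35, 2.2, 1.87, 0.01]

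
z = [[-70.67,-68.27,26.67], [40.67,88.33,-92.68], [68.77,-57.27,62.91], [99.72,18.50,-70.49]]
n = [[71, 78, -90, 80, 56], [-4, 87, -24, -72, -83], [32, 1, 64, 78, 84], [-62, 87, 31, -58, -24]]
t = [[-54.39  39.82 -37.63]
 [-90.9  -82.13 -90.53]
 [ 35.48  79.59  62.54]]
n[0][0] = 71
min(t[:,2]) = -90.53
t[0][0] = -54.39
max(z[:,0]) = 99.72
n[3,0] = -62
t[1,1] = -82.13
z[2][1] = -57.27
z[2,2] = 62.91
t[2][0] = 35.48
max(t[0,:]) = 39.82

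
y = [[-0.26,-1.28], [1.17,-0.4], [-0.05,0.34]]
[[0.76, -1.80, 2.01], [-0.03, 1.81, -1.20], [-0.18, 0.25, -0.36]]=y@[[-0.21, 1.9, -1.46], [-0.55, 1.02, -1.27]]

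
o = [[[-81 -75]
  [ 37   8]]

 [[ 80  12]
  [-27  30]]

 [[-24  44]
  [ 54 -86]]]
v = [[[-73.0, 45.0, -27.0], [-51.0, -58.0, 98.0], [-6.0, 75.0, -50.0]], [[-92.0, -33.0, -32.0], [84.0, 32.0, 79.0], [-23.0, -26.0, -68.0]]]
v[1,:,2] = [-32.0, 79.0, -68.0]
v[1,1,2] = 79.0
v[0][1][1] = -58.0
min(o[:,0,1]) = -75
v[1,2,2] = -68.0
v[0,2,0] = -6.0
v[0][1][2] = 98.0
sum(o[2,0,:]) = 20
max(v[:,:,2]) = 98.0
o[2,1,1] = -86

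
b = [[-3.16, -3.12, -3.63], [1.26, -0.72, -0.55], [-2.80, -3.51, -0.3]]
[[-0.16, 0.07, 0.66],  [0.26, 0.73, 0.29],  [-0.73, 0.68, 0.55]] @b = [[-1.25, -1.87, 0.34],[-0.71, -2.35, -1.43],[1.62, -0.14, 2.11]]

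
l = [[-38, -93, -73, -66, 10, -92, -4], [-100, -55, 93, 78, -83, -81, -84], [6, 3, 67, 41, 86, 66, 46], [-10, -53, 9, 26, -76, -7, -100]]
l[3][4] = -76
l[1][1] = -55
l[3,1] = -53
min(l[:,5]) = -92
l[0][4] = 10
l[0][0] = -38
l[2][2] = 67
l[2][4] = 86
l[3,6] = -100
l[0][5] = -92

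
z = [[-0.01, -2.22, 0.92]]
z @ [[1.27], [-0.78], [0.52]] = [[2.2]]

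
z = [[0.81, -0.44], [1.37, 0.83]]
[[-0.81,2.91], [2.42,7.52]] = z@[[0.31, 4.49], [2.41, 1.65]]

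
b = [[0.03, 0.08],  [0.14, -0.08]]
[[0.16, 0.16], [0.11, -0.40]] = b @ [[1.63, -1.41], [1.45, 2.5]]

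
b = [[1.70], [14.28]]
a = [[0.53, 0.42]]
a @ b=[[6.9]]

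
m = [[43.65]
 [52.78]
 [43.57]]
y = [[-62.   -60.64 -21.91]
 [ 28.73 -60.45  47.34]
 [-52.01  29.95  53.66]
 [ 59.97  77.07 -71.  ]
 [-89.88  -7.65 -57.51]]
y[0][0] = -62.0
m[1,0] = 52.78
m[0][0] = 43.65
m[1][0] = 52.78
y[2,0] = -52.01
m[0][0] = 43.65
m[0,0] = 43.65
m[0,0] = 43.65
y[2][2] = 53.66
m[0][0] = 43.65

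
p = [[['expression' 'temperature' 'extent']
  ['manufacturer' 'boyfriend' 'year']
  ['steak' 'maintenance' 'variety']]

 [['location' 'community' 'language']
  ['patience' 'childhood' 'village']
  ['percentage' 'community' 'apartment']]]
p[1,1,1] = 'childhood'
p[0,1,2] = 'year'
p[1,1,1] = 'childhood'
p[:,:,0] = [['expression', 'manufacturer', 'steak'], ['location', 'patience', 'percentage']]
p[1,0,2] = 'language'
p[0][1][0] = 'manufacturer'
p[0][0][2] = 'extent'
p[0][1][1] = 'boyfriend'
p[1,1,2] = 'village'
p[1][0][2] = 'language'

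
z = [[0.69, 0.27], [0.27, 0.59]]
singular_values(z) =[0.91, 0.37]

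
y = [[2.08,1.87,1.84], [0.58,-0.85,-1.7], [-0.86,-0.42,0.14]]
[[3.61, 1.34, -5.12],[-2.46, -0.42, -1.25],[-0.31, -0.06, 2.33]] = y@[[-0.03, 0.62, -1.9], [1.09, -0.84, -1.40], [0.89, 0.88, 0.79]]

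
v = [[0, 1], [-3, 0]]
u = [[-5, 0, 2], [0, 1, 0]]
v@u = [[0, 1, 0], [15, 0, -6]]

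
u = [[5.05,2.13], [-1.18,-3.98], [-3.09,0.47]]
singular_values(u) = [6.68, 3.53]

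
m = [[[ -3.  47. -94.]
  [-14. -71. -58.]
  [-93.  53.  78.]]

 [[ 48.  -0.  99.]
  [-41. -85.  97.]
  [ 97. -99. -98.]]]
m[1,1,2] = 97.0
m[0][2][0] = -93.0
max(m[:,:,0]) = 97.0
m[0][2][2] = 78.0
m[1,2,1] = -99.0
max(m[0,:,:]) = 78.0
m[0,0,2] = -94.0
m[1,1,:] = [-41.0, -85.0, 97.0]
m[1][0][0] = 48.0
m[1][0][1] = -0.0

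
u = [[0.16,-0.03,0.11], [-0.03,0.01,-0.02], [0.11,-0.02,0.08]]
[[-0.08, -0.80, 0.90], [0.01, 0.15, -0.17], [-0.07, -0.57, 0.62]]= u @ [[1.53, -1.79, 4.46], [-0.11, 0.66, -0.41], [-2.96, -4.45, 1.55]]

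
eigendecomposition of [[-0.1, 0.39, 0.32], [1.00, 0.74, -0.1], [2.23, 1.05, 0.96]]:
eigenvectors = [[0.65, -0.21, 0.12],[-0.50, -0.14, -0.48],[-0.57, -0.97, 0.87]]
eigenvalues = [-0.68, 1.6, 0.68]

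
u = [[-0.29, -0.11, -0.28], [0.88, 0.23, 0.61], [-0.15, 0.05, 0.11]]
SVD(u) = [[-0.35, -0.32, 0.88], [0.93, -0.08, 0.35], [-0.04, 0.94, 0.33]] @ diag([1.1712694888351447, 0.19805732814709506, 0.001038889355208583]) @ [[0.79, 0.22, 0.57], [-0.61, 0.32, 0.73], [-0.03, -0.92, 0.39]]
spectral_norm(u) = 1.17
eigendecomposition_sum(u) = [[-0.23, -0.05, -0.12], [0.83, 0.16, 0.43], [-0.25, -0.05, -0.13]] + [[-0.0,-0.0,-0.0], [-0.02,-0.01,-0.01], [0.01,0.0,0.0]] + [[-0.06, -0.06, -0.16], [0.07, 0.07, 0.18], [0.09, 0.1, 0.24]]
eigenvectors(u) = [[0.26, -0.02, -0.47], [-0.93, -0.92, 0.54], [0.28, 0.38, 0.7]]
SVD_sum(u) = [[-0.33, -0.09, -0.23], [0.87, 0.24, 0.62], [-0.04, -0.01, -0.03]] + [[0.04,  -0.02,  -0.05], [0.01,  -0.01,  -0.01], [-0.11,  0.06,  0.14]] + [[-0.0, -0.00, 0.0], [-0.0, -0.0, 0.0], [-0.0, -0.0, 0.00]]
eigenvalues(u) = [-0.19, -0.0, 0.25]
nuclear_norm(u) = 1.37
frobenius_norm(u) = 1.19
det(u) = 0.00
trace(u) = 0.05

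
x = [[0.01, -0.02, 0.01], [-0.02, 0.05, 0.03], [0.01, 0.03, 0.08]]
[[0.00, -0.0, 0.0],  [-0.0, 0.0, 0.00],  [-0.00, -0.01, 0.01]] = x @ [[0.09, -0.08, 0.08], [-0.02, 0.11, 0.02], [-0.05, -0.15, 0.06]]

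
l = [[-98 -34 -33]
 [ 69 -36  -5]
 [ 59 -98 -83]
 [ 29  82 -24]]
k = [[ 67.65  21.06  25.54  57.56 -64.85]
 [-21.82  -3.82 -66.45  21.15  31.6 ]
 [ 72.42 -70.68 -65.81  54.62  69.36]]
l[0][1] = -34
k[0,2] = 25.54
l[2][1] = -98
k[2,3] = 54.62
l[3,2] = -24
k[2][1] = -70.68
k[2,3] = 54.62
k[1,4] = 31.6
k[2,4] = 69.36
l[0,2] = -33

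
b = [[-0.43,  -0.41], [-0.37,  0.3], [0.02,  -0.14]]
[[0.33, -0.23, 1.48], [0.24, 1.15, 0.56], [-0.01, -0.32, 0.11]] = b @ [[-0.71,-1.43,-2.4], [-0.06,2.07,-1.10]]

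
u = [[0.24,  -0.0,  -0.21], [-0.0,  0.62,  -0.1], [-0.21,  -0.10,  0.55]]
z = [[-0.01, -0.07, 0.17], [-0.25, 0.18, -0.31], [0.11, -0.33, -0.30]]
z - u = [[-0.25, -0.07, 0.38],  [-0.25, -0.44, -0.21],  [0.32, -0.23, -0.85]]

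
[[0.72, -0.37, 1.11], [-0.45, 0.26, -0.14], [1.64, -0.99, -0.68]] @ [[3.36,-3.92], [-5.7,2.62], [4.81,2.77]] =[[9.87, -0.72], [-3.67, 2.06], [7.88, -10.91]]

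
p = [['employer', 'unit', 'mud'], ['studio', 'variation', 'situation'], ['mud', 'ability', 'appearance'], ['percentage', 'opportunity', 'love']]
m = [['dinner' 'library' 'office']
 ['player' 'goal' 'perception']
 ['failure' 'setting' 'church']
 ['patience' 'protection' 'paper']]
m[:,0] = ['dinner', 'player', 'failure', 'patience']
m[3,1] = 'protection'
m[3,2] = 'paper'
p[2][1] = 'ability'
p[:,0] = ['employer', 'studio', 'mud', 'percentage']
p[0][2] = 'mud'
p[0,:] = ['employer', 'unit', 'mud']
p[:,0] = ['employer', 'studio', 'mud', 'percentage']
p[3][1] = 'opportunity'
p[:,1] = ['unit', 'variation', 'ability', 'opportunity']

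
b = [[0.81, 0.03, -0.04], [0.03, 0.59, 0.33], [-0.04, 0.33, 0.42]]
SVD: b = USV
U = [[-0.02, -1.0, 0.08], [0.79, -0.07, -0.61], [0.61, 0.05, 0.79]]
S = [0.85, 0.81, 0.16]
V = [[-0.02, 0.79, 0.61],[-1.0, -0.07, 0.05],[0.08, -0.61, 0.79]]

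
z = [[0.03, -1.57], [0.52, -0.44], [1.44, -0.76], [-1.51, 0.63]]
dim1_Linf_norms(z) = [1.57, 0.52, 1.44, 1.51]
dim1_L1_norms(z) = [1.6, 0.96, 2.2, 2.14]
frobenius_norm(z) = 2.87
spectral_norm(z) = 2.55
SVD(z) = [[-0.40, 0.91], [-0.27, 0.01], [-0.63, -0.24], [0.62, 0.35]] @ diag([2.5500966564081633, 1.3247667881464673]) @ [[-0.78, 0.63], [-0.63, -0.78]]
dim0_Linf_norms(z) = [1.51, 1.57]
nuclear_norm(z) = 3.87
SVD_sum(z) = [[0.79, -0.64], [0.53, -0.43], [1.24, -1.0], [-1.22, 0.99]] + [[-0.76, -0.93], [-0.01, -0.01], [0.20, 0.24], [-0.29, -0.36]]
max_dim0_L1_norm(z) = 3.5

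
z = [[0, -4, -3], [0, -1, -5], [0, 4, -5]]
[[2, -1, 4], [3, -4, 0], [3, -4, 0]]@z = [[0, 9, -21], [0, -8, 11], [0, -8, 11]]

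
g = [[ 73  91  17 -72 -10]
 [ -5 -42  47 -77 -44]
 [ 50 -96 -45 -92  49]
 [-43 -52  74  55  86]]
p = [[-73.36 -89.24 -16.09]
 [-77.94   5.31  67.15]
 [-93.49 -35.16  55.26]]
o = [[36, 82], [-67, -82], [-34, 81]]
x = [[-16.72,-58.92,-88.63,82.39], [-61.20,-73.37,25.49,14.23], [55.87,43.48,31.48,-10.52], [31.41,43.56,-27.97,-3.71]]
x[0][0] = -16.72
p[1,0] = -77.94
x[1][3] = 14.23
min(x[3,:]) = -27.97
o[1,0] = -67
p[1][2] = 67.15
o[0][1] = 82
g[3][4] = 86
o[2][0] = -34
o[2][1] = 81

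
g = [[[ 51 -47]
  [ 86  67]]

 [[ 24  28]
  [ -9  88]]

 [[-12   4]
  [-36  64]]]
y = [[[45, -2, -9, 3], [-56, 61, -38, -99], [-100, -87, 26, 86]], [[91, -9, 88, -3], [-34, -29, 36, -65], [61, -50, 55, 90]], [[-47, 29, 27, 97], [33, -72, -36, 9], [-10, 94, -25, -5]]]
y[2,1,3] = 9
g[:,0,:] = [[51, -47], [24, 28], [-12, 4]]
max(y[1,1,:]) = 36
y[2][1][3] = 9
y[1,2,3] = 90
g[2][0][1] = 4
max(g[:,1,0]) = 86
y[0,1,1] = 61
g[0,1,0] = 86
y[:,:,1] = [[-2, 61, -87], [-9, -29, -50], [29, -72, 94]]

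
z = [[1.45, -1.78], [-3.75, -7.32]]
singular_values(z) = [8.28, 2.09]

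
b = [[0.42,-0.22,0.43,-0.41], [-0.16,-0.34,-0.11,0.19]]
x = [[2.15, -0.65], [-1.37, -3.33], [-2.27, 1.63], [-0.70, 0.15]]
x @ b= [[1.01,-0.25,1.0,-1.00], [-0.04,1.43,-0.22,-0.07], [-1.21,-0.05,-1.16,1.24], [-0.32,0.1,-0.32,0.32]]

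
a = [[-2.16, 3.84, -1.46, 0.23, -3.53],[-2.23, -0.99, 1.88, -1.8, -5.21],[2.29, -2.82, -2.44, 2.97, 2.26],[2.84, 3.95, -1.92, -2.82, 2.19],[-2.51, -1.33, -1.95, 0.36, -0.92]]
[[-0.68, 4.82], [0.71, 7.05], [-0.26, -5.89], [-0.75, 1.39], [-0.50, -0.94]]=a @ [[0.09, 0.33], [-0.1, 0.42], [0.24, 0.23], [0.0, -0.70], [-0.07, -1.25]]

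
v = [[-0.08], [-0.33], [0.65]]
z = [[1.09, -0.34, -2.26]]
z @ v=[[-1.44]]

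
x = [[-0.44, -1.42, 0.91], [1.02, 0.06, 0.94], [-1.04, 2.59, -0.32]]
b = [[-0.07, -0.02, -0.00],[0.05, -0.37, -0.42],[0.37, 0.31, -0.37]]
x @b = [[0.3,  0.82,  0.26],[0.28,  0.25,  -0.37],[0.08,  -1.04,  -0.97]]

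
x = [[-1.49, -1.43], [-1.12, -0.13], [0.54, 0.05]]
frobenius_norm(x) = 2.41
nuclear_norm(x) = 3.00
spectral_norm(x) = 2.32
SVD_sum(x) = [[-1.67, -1.17],[-0.82, -0.57],[0.39, 0.27]] + [[0.18, -0.26], [-0.3, 0.44], [0.15, -0.22]]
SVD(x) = [[-0.88, 0.47], [-0.43, -0.79], [0.2, 0.39]] @ diag([2.317465717614154, 0.6780506232451343]) @ [[0.82, 0.57], [0.57, -0.82]]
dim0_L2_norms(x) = [1.94, 1.44]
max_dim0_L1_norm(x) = 3.15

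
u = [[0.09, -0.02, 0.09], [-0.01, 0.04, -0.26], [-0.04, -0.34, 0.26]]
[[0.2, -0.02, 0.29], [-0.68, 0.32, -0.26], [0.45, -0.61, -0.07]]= u @ [[-0.36, 1.10, 2.33], [0.82, 0.78, 0.70], [2.74, -1.14, 1.02]]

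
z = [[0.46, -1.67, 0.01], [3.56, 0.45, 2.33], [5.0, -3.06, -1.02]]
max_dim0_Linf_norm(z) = 5.0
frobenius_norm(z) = 7.53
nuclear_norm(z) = 11.03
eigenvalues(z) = [(0.72+3.74j), (0.72-3.74j), (-1.55+0j)]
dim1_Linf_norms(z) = [1.67, 3.56, 5.0]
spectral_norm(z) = 6.67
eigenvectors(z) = [[0.02-0.31j, (0.02+0.31j), (-0.33+0j)], [-0.69+0.00j, (-0.69-0j), (-0.4+0j)], [-0.11-0.64j, -0.11+0.64j, 0.85+0.00j]]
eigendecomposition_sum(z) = [[0.56+1.00j, (-0.8+0.07j), -0.15+0.43j],  [2.17-1.41j, 0.27+1.79j, (0.98+0.28j)],  [1.65+1.80j, (-1.62+0.53j), -0.11+0.95j]] + [[(0.56-1j), -0.80-0.07j, (-0.15-0.43j)], [2.17+1.41j, 0.27-1.79j, (0.98-0.28j)], [1.65-1.80j, -1.62-0.53j, -0.11-0.95j]] + [[-0.66+0.00j, (-0.07-0j), 0.32-0.00j], [(-0.79+0j), (-0.08-0j), 0.38-0.00j], [(1.69-0j), 0.18+0.00j, -0.81+0.00j]]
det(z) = -22.58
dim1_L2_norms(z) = [1.73, 4.28, 5.95]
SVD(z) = [[-0.17, 0.28, -0.95],[-0.47, -0.86, -0.17],[-0.87, 0.42, 0.27]] @ diag([6.667247363343466, 3.3520772506396512, 1.010440845242179]) @ [[-0.91, 0.41, -0.03], [-0.26, -0.64, -0.73], [0.32, 0.66, -0.69]]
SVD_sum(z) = [[1.00,-0.45,0.04], [2.87,-1.28,0.1], [5.27,-2.35,0.19]] + [[-0.24, -0.60, -0.68], [0.75, 1.84, 2.11], [-0.36, -0.89, -1.02]] + [[-0.30, -0.63, 0.66],  [-0.06, -0.11, 0.12],  [0.09, 0.18, -0.19]]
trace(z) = -0.11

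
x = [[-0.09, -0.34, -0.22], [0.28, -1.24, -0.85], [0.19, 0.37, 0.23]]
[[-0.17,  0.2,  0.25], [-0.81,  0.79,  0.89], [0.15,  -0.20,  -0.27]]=x @ [[-0.3, 0.11, -0.05], [0.41, -0.39, -0.43], [0.26, -0.33, -0.44]]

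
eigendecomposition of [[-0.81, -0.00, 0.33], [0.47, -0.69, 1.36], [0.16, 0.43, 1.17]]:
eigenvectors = [[0.16+0.37j, (0.16-0.37j), 0.12+0.00j], [0.89+0.00j, 0.89-0.00j, 0.55+0.00j], [-0.19-0.04j, -0.19+0.04j, 0.83+0.00j]]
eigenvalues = [(-0.9+0.13j), (-0.9-0.13j), (1.48+0j)]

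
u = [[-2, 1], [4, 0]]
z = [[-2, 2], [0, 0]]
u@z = [[4, -4], [-8, 8]]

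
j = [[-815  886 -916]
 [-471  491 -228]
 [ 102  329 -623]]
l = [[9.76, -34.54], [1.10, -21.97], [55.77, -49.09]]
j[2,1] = 329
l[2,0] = 55.77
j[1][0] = -471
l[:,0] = [9.76, 1.1, 55.77]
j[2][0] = 102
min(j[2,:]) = -623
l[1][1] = -21.97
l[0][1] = -34.54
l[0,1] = -34.54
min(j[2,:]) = -623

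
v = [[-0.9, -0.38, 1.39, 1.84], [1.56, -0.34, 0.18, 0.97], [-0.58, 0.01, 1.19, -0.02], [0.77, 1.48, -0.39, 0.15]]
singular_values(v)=[2.79, 2.06, 1.38, 0.77]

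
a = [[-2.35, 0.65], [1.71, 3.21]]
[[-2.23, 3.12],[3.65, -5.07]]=a @ [[1.10, -1.54], [0.55, -0.76]]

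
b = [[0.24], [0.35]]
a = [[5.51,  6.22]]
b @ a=[[1.32, 1.49],[1.93, 2.18]]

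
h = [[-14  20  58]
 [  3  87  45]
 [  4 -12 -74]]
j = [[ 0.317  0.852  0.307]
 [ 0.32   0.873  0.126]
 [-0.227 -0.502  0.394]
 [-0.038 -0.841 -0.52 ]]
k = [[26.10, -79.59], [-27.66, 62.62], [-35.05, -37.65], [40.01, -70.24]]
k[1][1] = 62.62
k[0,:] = [26.1, -79.59]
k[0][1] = -79.59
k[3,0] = 40.01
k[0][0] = 26.1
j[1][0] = 0.32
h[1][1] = 87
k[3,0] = 40.01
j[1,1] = 0.873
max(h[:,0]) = 4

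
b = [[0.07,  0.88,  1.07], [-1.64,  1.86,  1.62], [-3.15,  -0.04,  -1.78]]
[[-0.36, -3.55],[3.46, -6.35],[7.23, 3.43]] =b@[[-2.48, 0.09], [-0.62, -1.55], [0.34, -2.05]]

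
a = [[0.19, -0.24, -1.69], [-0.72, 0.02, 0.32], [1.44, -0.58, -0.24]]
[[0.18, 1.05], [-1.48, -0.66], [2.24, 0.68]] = a@[[2.07, 0.65], [1.31, 0.71], [-0.06, -0.65]]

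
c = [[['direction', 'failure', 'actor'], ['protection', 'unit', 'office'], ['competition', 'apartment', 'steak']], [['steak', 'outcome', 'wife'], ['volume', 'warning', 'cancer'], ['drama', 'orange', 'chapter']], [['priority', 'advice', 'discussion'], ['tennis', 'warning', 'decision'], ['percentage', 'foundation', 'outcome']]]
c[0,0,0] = 'direction'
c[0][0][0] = 'direction'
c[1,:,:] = [['steak', 'outcome', 'wife'], ['volume', 'warning', 'cancer'], ['drama', 'orange', 'chapter']]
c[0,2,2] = 'steak'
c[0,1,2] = 'office'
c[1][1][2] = 'cancer'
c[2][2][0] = 'percentage'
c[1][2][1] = 'orange'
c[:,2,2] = ['steak', 'chapter', 'outcome']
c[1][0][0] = 'steak'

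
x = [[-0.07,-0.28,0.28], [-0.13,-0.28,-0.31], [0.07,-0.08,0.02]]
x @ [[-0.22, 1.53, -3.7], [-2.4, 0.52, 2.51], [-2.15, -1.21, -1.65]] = [[0.09, -0.59, -0.91], [1.37, 0.03, 0.29], [0.13, 0.04, -0.49]]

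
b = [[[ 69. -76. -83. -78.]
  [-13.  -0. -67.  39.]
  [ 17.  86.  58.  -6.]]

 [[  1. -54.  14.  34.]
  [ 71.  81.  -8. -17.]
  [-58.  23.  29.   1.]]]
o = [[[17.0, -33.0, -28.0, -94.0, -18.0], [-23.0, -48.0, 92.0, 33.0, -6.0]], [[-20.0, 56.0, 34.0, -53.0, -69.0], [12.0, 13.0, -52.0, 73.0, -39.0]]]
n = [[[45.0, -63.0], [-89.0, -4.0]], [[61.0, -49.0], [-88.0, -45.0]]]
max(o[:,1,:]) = 92.0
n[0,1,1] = -4.0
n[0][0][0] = 45.0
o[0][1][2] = 92.0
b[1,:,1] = [-54.0, 81.0, 23.0]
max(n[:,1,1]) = -4.0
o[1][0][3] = -53.0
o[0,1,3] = 33.0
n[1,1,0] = -88.0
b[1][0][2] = 14.0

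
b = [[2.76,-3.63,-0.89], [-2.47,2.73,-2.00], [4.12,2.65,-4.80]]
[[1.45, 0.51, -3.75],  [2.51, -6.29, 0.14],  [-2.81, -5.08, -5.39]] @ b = [[-12.71, -13.81, 15.69], [23.04, -25.91, 9.67], [-17.41, -17.95, 38.53]]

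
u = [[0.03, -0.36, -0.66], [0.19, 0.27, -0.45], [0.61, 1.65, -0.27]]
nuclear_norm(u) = 2.66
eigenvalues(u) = [0j, (0.01+1.07j), (0.01-1.07j)]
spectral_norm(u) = 1.83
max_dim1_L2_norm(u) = 1.78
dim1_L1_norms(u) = [1.05, 0.91, 2.53]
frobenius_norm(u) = 2.01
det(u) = 0.00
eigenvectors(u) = [[(0.93+0j), (0.09-0.53j), 0.09+0.53j], [-0.31+0.00j, (-0.17-0.3j), -0.17+0.30j], [(0.21+0j), -0.77+0.00j, -0.77-0.00j]]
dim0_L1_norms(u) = [0.83, 2.28, 1.38]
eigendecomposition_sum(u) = [[0j, (-0+0j), 0.00+0.00j], [-0.00-0.00j, 0.00-0.00j, (-0+0j)], [0.00+0.00j, (-0+0j), 0.00+0.00j]] + [[(0.01+0.22j),-0.18+0.56j,-0.33-0.15j],  [(0.1+0.1j),0.13+0.35j,-0.22+0.06j],  [0.30-0.07j,(0.83+0.11j),-0.14+0.50j]] + [[(0.01-0.22j), (-0.18-0.56j), -0.33+0.15j], [(0.1-0.1j), 0.13-0.35j, -0.22-0.06j], [0.30+0.07j, (0.83-0.11j), -0.14-0.50j]]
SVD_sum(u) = [[-0.08, -0.21, 0.03], [0.13, 0.36, -0.06], [0.61, 1.65, -0.27]] + [[0.11, -0.15, -0.69], [0.06, -0.09, -0.39], [0.00, -0.0, -0.00]] + [[0.0,-0.0,0.00], [-0.00,0.0,-0.00], [0.0,-0.00,0.00]]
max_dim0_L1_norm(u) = 2.28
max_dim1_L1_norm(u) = 2.53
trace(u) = 0.03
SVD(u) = [[0.12, -0.87, -0.48],[-0.21, -0.49, 0.85],[-0.97, -0.00, -0.24]] @ diag([1.8342909529882114, 0.824908797310309, 0.0014750951361541453]) @ [[-0.34, -0.93, 0.15],[-0.15, 0.21, 0.97],[-0.93, 0.31, -0.21]]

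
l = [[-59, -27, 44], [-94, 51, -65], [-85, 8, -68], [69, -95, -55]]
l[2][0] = -85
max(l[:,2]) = 44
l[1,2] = -65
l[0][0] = -59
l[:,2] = [44, -65, -68, -55]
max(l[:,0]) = 69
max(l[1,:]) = 51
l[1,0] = -94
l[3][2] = -55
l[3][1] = -95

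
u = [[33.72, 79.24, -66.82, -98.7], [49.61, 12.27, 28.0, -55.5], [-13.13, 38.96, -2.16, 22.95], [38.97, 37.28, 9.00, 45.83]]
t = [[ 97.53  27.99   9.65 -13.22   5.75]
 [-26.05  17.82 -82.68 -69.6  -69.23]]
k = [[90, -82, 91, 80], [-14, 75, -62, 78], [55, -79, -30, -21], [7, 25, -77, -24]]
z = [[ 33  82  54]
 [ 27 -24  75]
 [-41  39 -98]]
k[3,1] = 25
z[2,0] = -41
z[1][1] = -24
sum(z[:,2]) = 31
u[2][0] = -13.13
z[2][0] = -41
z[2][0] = -41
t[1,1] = 17.82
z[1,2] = 75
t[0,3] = -13.22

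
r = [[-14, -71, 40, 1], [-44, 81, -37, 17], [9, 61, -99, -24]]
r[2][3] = -24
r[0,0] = -14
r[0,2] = 40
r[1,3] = 17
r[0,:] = [-14, -71, 40, 1]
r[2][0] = 9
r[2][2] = -99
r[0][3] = 1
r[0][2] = 40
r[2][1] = 61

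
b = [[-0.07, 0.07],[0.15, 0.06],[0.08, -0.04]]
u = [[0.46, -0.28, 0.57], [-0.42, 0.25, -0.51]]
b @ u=[[-0.06, 0.04, -0.08],[0.04, -0.03, 0.05],[0.05, -0.03, 0.07]]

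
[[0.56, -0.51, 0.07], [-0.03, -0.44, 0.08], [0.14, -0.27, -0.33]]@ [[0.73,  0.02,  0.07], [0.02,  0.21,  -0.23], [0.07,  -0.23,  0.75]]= [[0.40, -0.11, 0.21], [-0.03, -0.11, 0.16], [0.07, 0.02, -0.18]]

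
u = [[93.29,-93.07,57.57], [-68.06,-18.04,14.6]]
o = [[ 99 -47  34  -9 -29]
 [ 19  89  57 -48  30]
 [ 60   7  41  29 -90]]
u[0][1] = -93.07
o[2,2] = 41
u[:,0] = [93.29, -68.06]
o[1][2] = 57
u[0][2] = 57.57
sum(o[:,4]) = -89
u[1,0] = -68.06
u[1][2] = 14.6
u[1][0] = -68.06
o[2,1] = 7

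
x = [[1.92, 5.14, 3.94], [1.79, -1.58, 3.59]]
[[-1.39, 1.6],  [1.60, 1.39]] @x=[[0.2, -9.67, 0.27], [5.56, 6.03, 11.29]]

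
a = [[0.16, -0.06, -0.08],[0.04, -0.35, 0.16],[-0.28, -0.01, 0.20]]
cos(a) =[[0.98,-0.01,0.02],[0.03,0.94,0.01],[0.05,-0.01,0.97]]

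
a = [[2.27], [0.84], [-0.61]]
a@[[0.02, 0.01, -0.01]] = [[0.05, 0.02, -0.02], [0.02, 0.01, -0.01], [-0.01, -0.01, 0.01]]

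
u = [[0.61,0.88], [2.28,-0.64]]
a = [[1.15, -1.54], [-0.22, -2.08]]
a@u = [[-2.81, 2.0],  [-4.88, 1.14]]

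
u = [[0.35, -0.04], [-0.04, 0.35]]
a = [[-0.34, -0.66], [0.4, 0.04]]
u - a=[[0.69, 0.62], [-0.44, 0.31]]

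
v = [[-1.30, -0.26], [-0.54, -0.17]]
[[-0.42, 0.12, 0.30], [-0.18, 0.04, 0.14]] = v @ [[0.31, -0.14, -0.2], [0.08, 0.23, -0.17]]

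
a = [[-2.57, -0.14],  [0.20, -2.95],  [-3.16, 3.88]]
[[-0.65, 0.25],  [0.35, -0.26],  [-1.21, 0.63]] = a@[[0.26, -0.1], [-0.1, 0.08]]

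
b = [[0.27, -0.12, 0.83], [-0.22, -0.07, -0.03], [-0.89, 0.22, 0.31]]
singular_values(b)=[0.99, 0.88, 0.12]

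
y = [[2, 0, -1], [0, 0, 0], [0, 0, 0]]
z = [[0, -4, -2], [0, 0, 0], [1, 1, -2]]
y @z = [[-1, -9, -2], [0, 0, 0], [0, 0, 0]]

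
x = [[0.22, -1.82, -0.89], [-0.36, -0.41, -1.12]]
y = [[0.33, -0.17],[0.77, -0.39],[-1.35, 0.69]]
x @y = [[-0.13, 0.06], [1.08, -0.55]]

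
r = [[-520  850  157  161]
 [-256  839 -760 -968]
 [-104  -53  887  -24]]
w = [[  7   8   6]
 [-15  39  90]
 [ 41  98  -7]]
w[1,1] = 39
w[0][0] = 7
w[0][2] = 6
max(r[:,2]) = 887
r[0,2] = 157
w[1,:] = [-15, 39, 90]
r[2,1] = -53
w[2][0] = 41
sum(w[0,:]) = 21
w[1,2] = 90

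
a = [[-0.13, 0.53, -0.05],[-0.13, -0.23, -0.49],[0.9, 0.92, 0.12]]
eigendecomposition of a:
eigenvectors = [[0.76+0.00j, 0.21+0.26j, (0.21-0.26j)], [-0.49+0.00j, (-0.23+0.44j), (-0.23-0.44j)], [-0.42+0.00j, (0.8+0j), 0.80-0.00j]]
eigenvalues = [(-0.44+0j), (0.1+0.79j), (0.1-0.79j)]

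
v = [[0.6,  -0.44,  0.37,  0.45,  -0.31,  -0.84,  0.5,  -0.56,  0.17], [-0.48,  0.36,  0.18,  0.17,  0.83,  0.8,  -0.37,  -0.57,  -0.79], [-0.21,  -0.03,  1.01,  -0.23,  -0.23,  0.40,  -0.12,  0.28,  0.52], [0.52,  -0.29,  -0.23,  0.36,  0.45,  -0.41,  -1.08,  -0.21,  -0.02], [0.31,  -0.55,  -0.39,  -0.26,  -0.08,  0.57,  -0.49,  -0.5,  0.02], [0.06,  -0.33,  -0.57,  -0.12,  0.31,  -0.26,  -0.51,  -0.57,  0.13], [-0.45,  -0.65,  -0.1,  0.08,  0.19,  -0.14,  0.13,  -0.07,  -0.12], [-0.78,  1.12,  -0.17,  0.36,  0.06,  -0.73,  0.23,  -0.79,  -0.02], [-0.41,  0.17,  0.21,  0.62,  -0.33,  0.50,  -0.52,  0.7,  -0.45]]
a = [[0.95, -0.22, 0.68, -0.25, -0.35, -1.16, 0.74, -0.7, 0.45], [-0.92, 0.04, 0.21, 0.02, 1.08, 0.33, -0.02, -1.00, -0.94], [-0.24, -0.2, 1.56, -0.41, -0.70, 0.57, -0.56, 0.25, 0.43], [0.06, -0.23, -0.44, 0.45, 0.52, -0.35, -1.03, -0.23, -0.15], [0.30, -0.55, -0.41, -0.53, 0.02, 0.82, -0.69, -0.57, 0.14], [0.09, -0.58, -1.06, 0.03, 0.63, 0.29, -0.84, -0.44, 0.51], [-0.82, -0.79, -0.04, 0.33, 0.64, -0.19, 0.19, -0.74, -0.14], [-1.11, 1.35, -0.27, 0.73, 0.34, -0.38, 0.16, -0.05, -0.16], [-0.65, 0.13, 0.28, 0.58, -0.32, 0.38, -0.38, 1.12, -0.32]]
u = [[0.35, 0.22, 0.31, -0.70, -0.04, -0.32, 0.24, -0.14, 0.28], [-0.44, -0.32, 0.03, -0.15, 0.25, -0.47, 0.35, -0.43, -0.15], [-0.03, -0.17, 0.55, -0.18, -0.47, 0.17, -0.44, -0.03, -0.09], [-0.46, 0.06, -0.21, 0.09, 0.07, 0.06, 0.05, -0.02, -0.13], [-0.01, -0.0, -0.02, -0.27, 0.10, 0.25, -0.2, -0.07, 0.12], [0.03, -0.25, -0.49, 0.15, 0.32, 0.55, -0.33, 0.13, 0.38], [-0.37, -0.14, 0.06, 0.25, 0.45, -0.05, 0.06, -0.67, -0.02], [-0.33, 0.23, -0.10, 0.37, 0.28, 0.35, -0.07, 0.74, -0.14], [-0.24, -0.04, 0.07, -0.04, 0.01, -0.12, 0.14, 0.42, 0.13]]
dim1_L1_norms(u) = [2.6, 2.59, 2.13, 1.15, 1.04, 2.63, 2.07, 2.61, 1.21]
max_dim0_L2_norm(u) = 1.18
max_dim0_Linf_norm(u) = 0.74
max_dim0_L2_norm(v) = 1.69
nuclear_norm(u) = 6.28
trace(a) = 3.13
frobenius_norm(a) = 5.36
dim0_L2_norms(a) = [2.06, 1.8, 2.14, 1.3, 1.75, 1.73, 1.82, 1.98, 1.31]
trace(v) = 0.88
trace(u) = 2.25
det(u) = 0.00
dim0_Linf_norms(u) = [0.46, 0.32, 0.55, 0.7, 0.47, 0.55, 0.44, 0.74, 0.38]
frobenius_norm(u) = 2.55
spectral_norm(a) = 2.96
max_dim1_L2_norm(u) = 1.04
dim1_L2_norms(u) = [1.01, 0.97, 0.9, 0.54, 0.45, 1.0, 0.94, 1.04, 0.54]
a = u + v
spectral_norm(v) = 2.12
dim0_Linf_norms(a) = [1.11, 1.35, 1.56, 0.73, 1.08, 1.16, 1.03, 1.12, 0.94]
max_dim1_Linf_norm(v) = 1.12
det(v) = -0.01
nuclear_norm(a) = 13.44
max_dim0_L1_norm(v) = 4.65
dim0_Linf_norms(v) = [0.78, 1.12, 1.01, 0.62, 0.83, 0.84, 1.08, 0.79, 0.79]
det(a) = 0.87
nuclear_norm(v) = 10.97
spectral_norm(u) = 1.54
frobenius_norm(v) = 4.18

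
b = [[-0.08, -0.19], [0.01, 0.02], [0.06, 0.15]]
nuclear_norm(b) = 0.27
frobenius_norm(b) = 0.26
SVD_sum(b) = [[-0.08,-0.19], [0.01,0.02], [0.06,0.15]] + [[-0.0, 0.00], [0.0, -0.0], [-0.0, 0.00]]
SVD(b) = [[-0.78,0.47],  [0.08,-0.57],  [0.61,0.68]] @ diag([0.2628539220837035, 0.0027956475483023125]) @ [[0.38, 0.92], [-0.92, 0.38]]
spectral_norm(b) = 0.26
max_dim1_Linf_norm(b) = 0.19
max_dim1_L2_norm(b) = 0.21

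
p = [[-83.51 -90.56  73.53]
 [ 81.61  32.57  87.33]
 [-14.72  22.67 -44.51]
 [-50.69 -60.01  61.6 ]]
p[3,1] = -60.01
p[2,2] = -44.51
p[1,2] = 87.33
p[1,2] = 87.33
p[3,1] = -60.01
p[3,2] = 61.6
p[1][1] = 32.57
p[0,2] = 73.53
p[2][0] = -14.72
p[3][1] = -60.01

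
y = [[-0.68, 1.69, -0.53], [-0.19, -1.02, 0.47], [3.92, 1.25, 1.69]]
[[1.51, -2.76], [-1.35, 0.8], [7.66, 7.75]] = y @ [[0.99, 1.71], [1.62, -0.61], [1.04, 1.07]]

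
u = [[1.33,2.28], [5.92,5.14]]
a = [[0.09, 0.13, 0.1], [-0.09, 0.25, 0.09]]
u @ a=[[-0.09, 0.74, 0.34], [0.07, 2.05, 1.05]]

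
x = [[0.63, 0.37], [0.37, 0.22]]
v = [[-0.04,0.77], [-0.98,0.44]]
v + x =[[0.59,  1.14], [-0.61,  0.66]]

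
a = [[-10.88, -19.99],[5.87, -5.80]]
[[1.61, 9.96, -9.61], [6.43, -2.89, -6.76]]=a @ [[0.66, -0.64, -0.44], [-0.44, -0.15, 0.72]]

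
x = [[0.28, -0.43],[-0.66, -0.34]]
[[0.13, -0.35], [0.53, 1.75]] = x @ [[-0.48, -2.30],[-0.62, -0.69]]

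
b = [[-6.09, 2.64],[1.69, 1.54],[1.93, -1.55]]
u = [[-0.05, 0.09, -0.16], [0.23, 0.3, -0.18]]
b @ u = [[0.91, 0.24, 0.50],  [0.27, 0.61, -0.55],  [-0.45, -0.29, -0.03]]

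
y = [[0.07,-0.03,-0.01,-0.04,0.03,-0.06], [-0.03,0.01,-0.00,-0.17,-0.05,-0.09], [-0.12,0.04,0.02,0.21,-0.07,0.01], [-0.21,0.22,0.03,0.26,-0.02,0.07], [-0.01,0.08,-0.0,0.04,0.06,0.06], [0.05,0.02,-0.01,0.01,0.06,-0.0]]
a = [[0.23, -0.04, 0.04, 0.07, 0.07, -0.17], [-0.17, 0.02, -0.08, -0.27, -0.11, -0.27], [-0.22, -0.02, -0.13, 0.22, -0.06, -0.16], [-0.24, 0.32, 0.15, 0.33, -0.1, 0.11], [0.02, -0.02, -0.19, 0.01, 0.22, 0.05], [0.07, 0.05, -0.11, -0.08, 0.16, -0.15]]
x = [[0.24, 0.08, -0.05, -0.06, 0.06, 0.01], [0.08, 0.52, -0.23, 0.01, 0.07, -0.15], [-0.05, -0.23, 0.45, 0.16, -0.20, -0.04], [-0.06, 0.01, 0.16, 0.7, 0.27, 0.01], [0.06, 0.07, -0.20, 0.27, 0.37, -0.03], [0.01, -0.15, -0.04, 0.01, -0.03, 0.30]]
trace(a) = 0.52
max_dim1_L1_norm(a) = 1.25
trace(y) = 0.42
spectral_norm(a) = 0.64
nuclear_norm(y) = 0.90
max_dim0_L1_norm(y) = 0.73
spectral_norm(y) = 0.50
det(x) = 0.00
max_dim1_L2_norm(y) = 0.41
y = x @ a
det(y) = -0.00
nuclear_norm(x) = 2.58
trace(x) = 2.58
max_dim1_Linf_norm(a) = 0.33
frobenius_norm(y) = 0.55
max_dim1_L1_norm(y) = 0.81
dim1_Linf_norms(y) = [0.07, 0.17, 0.21, 0.26, 0.08, 0.06]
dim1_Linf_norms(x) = [0.24, 0.52, 0.45, 0.7, 0.37, 0.3]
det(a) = -0.00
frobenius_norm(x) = 1.31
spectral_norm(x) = 0.86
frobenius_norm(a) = 0.95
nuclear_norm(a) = 2.00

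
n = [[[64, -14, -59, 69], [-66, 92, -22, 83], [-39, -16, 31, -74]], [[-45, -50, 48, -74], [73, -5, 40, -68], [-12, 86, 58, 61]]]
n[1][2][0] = -12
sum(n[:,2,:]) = 95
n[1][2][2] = 58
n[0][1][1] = 92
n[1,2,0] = -12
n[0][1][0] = -66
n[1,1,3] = -68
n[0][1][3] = 83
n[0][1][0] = -66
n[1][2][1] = 86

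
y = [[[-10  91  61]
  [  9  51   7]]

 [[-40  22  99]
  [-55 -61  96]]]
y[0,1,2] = 7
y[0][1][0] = 9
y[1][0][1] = 22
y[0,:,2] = [61, 7]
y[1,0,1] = 22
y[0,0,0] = -10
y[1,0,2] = 99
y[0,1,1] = 51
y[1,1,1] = -61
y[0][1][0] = 9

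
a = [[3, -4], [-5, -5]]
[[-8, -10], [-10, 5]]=a @ [[0, -2], [2, 1]]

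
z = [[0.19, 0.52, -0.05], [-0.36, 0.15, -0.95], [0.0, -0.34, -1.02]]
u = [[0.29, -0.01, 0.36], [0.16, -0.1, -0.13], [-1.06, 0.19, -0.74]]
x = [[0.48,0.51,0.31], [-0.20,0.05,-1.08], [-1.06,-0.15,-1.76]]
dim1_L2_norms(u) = [0.46, 0.23, 1.31]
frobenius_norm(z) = 1.59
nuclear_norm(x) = 3.20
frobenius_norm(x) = 2.46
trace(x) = -1.23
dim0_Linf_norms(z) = [0.36, 0.52, 1.02]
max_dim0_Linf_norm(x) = 1.76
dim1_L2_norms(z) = [0.56, 1.03, 1.08]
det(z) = -0.29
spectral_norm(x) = 2.37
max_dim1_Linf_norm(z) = 1.02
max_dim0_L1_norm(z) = 2.02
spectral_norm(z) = 1.42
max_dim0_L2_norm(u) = 1.11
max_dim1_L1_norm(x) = 2.97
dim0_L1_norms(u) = [1.51, 0.3, 1.23]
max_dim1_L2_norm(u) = 1.31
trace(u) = -0.55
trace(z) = -0.68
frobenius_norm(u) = 1.40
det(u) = -0.00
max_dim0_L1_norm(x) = 3.15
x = u + z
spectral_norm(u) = 1.38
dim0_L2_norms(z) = [0.41, 0.64, 1.39]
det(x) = 0.31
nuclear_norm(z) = 2.37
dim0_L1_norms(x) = [1.74, 0.71, 3.15]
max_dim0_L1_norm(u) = 1.51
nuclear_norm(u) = 1.64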